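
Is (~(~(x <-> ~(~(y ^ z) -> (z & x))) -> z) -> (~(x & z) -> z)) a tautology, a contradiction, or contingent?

contingent

x  y  z  |  φ
1  1  1  |  1
1  1  0  |  0
1  0  1  |  1
1  0  0  |  1
0  1  1  |  1
0  1  0  |  1
0  0  1  |  1
0  0  0  |  0
6 of 8 rows are 1, so the formula is contingent.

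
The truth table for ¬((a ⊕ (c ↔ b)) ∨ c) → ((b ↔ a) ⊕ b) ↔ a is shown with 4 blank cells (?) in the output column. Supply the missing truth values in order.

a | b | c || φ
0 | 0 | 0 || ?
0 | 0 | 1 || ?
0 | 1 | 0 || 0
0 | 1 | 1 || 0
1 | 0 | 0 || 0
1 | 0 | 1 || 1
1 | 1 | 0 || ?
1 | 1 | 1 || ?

Row a=0, b=0, c=0: (¬((a ⊕ (c ↔ b)) ∨ c) → ((b ↔ a) ⊕ b)) = 1, so the formula = 0.
Row a=0, b=0, c=1: (¬((a ⊕ (c ↔ b)) ∨ c) → ((b ↔ a) ⊕ b)) = 1, so the formula = 0.
Row a=1, b=1, c=0: (¬((a ⊕ (c ↔ b)) ∨ c) → ((b ↔ a) ⊕ b)) = 1, so the formula = 1.
Row a=1, b=1, c=1: (¬((a ⊕ (c ↔ b)) ∨ c) → ((b ↔ a) ⊕ b)) = 1, so the formula = 1.

0, 0, 1, 1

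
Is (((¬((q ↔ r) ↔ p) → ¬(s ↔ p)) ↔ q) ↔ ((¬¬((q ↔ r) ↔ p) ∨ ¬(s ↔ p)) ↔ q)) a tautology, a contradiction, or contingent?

p | q | r | s | (q ↔ r) | ((q ↔ r) ↔ p) | ¬((q ↔ r) ↔ p) | (s ↔ p) | ¬(s ↔ p) | (¬((q ↔ r) ↔ p) → ¬(s ↔ p)) | ¬¬((q ↔ r) ↔ p) | (¬¬((q ↔ r) ↔ p) ∨ ¬(s ↔ p)) | φ
- | - | - | - | ------- | ------------- | -------------- | ------- | -------- | --------------------------- | --------------- | ---------------------------- | -
1 | 1 | 1 | 1 |    1    |       1       |       0        |    1    |    0     |              1              |        1        |              1               | 1
1 | 1 | 1 | 0 |    1    |       1       |       0        |    0    |    1     |              1              |        1        |              1               | 1
1 | 1 | 0 | 1 |    0    |       0       |       1        |    1    |    0     |              0              |        0        |              0               | 1
1 | 1 | 0 | 0 |    0    |       0       |       1        |    0    |    1     |              1              |        0        |              1               | 1
1 | 0 | 1 | 1 |    0    |       0       |       1        |    1    |    0     |              0              |        0        |              0               | 1
1 | 0 | 1 | 0 |    0    |       0       |       1        |    0    |    1     |              1              |        0        |              1               | 1
1 | 0 | 0 | 1 |    1    |       1       |       0        |    1    |    0     |              1              |        1        |              1               | 1
1 | 0 | 0 | 0 |    1    |       1       |       0        |    0    |    1     |              1              |        1        |              1               | 1
0 | 1 | 1 | 1 |    1    |       0       |       1        |    0    |    1     |              1              |        0        |              1               | 1
0 | 1 | 1 | 0 |    1    |       0       |       1        |    1    |    0     |              0              |        0        |              0               | 1
0 | 1 | 0 | 1 |    0    |       1       |       0        |    0    |    1     |              1              |        1        |              1               | 1
0 | 1 | 0 | 0 |    0    |       1       |       0        |    1    |    0     |              1              |        1        |              1               | 1
0 | 0 | 1 | 1 |    0    |       1       |       0        |    0    |    1     |              1              |        1        |              1               | 1
0 | 0 | 1 | 0 |    0    |       1       |       0        |    1    |    0     |              1              |        1        |              1               | 1
0 | 0 | 0 | 1 |    1    |       0       |       1        |    0    |    1     |              1              |        0        |              1               | 1
0 | 0 | 0 | 0 |    1    |       0       |       1        |    1    |    0     |              0              |        0        |              0               | 1
Every row is 1, so the formula is a tautology.

tautology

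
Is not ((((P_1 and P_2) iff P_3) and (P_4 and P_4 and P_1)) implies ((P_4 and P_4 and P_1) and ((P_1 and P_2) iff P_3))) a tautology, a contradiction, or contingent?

P_1  P_2  P_3  P_4  |  (P_1 and P_2)  ((P_1 and P_2) iff P_3)  (P_4 and P_4 and P_1)  φ
 T    T    T    T   |        T                   T                       T            F
 T    T    T    F   |        T                   T                       F            F
 T    T    F    T   |        T                   F                       T            F
 T    T    F    F   |        T                   F                       F            F
 T    F    T    T   |        F                   F                       T            F
 T    F    T    F   |        F                   F                       F            F
 T    F    F    T   |        F                   T                       T            F
 T    F    F    F   |        F                   T                       F            F
 F    T    T    T   |        F                   F                       F            F
 F    T    T    F   |        F                   F                       F            F
 F    T    F    T   |        F                   T                       F            F
 F    T    F    F   |        F                   T                       F            F
 F    F    T    T   |        F                   F                       F            F
 F    F    T    F   |        F                   F                       F            F
 F    F    F    T   |        F                   T                       F            F
 F    F    F    F   |        F                   T                       F            F
Every row is F, so the formula is a contradiction.

contradiction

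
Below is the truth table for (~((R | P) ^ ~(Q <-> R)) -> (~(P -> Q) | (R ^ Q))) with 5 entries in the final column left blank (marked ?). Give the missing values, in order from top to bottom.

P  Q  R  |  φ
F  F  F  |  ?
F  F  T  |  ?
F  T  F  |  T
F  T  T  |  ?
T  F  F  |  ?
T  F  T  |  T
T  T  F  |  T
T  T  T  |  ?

Row P=F, Q=F, R=F: ~((R | P) ^ ~(Q <-> R)) = T, (~(P -> Q) | (R ^ Q)) = F, so the formula = F.
Row P=F, Q=F, R=T: ~((R | P) ^ ~(Q <-> R)) = T, (~(P -> Q) | (R ^ Q)) = T, so the formula = T.
Row P=F, Q=T, R=T: ~((R | P) ^ ~(Q <-> R)) = F, (~(P -> Q) | (R ^ Q)) = F, so the formula = T.
Row P=T, Q=F, R=F: ~((R | P) ^ ~(Q <-> R)) = F, (~(P -> Q) | (R ^ Q)) = T, so the formula = T.
Row P=T, Q=T, R=T: ~((R | P) ^ ~(Q <-> R)) = F, (~(P -> Q) | (R ^ Q)) = F, so the formula = T.

F, T, T, T, T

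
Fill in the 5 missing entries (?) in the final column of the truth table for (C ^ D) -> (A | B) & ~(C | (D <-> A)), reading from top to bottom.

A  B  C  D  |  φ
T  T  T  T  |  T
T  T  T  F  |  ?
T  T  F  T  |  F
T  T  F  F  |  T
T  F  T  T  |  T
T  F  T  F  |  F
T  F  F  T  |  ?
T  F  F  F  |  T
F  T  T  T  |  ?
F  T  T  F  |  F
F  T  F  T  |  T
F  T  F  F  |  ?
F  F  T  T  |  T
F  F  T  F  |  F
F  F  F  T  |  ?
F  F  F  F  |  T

Row A=T, B=T, C=T, D=F: (C ^ D) = T, ((A | B) & ~(C | (D <-> A))) = F, so the formula = F.
Row A=T, B=F, C=F, D=T: (C ^ D) = T, ((A | B) & ~(C | (D <-> A))) = F, so the formula = F.
Row A=F, B=T, C=T, D=T: (C ^ D) = F, ((A | B) & ~(C | (D <-> A))) = F, so the formula = T.
Row A=F, B=T, C=F, D=F: (C ^ D) = F, ((A | B) & ~(C | (D <-> A))) = F, so the formula = T.
Row A=F, B=F, C=F, D=T: (C ^ D) = T, ((A | B) & ~(C | (D <-> A))) = F, so the formula = F.

F, F, T, T, F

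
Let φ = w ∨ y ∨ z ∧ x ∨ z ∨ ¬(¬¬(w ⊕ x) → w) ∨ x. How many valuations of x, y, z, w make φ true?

15

x  y  z  w  |  (w ∨ y)  (z ∧ x)  ((w ∨ y) ∨ (z ∧ x))  (((w ∨ y) ∨ (z ∧ x)) ∨ z)  (w ⊕ x)  ¬(w ⊕ x)  ¬¬(w ⊕ x)  (¬¬(w ⊕ x) → w)  ¬(¬¬(w ⊕ x) → w)  (¬(¬¬(w ⊕ x) → w) ∨ x)  φ
T  T  T  T  |     T        T              T                       T                 F        T          F             T                F                    T             T
T  T  T  F  |     T        T              T                       T                 T        F          T             F                T                    T             T
T  T  F  T  |     T        F              T                       T                 F        T          F             T                F                    T             T
T  T  F  F  |     T        F              T                       T                 T        F          T             F                T                    T             T
T  F  T  T  |     T        T              T                       T                 F        T          F             T                F                    T             T
T  F  T  F  |     F        T              T                       T                 T        F          T             F                T                    T             T
T  F  F  T  |     T        F              T                       T                 F        T          F             T                F                    T             T
T  F  F  F  |     F        F              F                       F                 T        F          T             F                T                    T             T
F  T  T  T  |     T        F              T                       T                 T        F          T             T                F                    F             T
F  T  T  F  |     T        F              T                       T                 F        T          F             T                F                    F             T
F  T  F  T  |     T        F              T                       T                 T        F          T             T                F                    F             T
F  T  F  F  |     T        F              T                       T                 F        T          F             T                F                    F             T
F  F  T  T  |     T        F              T                       T                 T        F          T             T                F                    F             T
F  F  T  F  |     F        F              F                       T                 F        T          F             T                F                    F             T
F  F  F  T  |     T        F              T                       T                 T        F          T             T                F                    F             T
F  F  F  F  |     F        F              F                       F                 F        T          F             T                F                    F             F
The formula is true on 15 of the 16 rows.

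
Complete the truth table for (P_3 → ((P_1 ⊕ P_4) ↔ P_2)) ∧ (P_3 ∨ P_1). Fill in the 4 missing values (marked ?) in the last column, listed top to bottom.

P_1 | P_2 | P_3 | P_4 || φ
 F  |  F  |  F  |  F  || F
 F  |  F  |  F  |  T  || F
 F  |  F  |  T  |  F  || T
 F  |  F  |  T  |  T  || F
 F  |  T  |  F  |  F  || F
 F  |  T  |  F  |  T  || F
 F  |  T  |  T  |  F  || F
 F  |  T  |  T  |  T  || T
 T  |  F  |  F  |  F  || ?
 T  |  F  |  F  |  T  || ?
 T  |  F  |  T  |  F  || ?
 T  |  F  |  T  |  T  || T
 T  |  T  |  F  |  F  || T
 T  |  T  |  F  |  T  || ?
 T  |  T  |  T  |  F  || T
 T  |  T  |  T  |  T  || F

Row P_1=T, P_2=F, P_3=F, P_4=F: (P_3 → ((P_1 ⊕ P_4) ↔ P_2)) = T, (P_3 ∨ P_1) = T, so the formula = T.
Row P_1=T, P_2=F, P_3=F, P_4=T: (P_3 → ((P_1 ⊕ P_4) ↔ P_2)) = T, (P_3 ∨ P_1) = T, so the formula = T.
Row P_1=T, P_2=F, P_3=T, P_4=F: (P_3 → ((P_1 ⊕ P_4) ↔ P_2)) = F, (P_3 ∨ P_1) = T, so the formula = F.
Row P_1=T, P_2=T, P_3=F, P_4=T: (P_3 → ((P_1 ⊕ P_4) ↔ P_2)) = T, (P_3 ∨ P_1) = T, so the formula = T.

T, T, F, T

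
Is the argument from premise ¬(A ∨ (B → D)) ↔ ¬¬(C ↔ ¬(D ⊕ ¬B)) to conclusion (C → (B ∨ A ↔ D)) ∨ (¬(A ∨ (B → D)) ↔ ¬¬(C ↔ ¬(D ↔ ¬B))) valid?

A | B | C | D | φ | ψ
- | - | - | - | - | -
T | T | T | T | T | T
T | T | T | F | F | T
T | T | F | T | F | T
T | T | F | F | T | T
T | F | T | T | F | T
T | F | T | F | T | F
T | F | F | T | T | T
T | F | F | F | F | T
F | T | T | T | T | T
F | T | T | F | T | F
F | T | F | T | F | T
F | T | F | F | F | T
F | F | T | T | F | T
F | F | T | F | T | T
F | F | F | T | T | T
F | F | F | F | F | T
At A=T, B=F, C=T, D=F we have φ true but ψ false, so φ does not entail ψ.

no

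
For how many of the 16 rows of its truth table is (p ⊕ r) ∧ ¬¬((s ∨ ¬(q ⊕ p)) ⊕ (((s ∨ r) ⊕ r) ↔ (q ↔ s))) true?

4

p | q | r | s || φ
0 | 0 | 0 | 0 || 0
0 | 0 | 0 | 1 || 0
0 | 0 | 1 | 0 || 1
0 | 0 | 1 | 1 || 0
0 | 1 | 0 | 0 || 0
0 | 1 | 0 | 1 || 0
0 | 1 | 1 | 0 || 1
0 | 1 | 1 | 1 || 1
1 | 0 | 0 | 0 || 0
1 | 0 | 0 | 1 || 1
1 | 0 | 1 | 0 || 0
1 | 0 | 1 | 1 || 0
1 | 1 | 0 | 0 || 0
1 | 1 | 0 | 1 || 0
1 | 1 | 1 | 0 || 0
1 | 1 | 1 | 1 || 0
The formula is true on 4 of the 16 rows.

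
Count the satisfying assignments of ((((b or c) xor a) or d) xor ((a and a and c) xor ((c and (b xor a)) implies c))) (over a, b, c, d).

4

  a      b      c      d    |  (b or c)  ((b or c) xor a)  (((b or c) xor a) or d)  (a and a and c)  (b xor a)  (c and (b xor a))    φ  
False  False  False  False  |   False         False                 False                False         False          False         True
False  False  False   True  |   False         False                  True                False         False          False        False
False  False   True  False  |    True          True                  True                False         False          False        False
False  False   True   True  |    True          True                  True                False         False          False        False
False   True  False  False  |    True          True                  True                False          True          False        False
False   True  False   True  |    True          True                  True                False          True          False        False
False   True   True  False  |    True          True                  True                False          True           True        False
False   True   True   True  |    True          True                  True                False          True           True        False
 True  False  False  False  |   False          True                  True                False          True          False        False
 True  False  False   True  |   False          True                  True                False          True          False        False
 True  False   True  False  |    True         False                 False                 True          True           True        False
 True  False   True   True  |    True         False                  True                 True          True           True         True
 True   True  False  False  |    True         False                 False                False         False          False         True
 True   True  False   True  |    True         False                  True                False         False          False        False
 True   True   True  False  |    True         False                 False                 True         False          False        False
 True   True   True   True  |    True         False                  True                 True         False          False         True
The formula is true on 4 of the 16 rows.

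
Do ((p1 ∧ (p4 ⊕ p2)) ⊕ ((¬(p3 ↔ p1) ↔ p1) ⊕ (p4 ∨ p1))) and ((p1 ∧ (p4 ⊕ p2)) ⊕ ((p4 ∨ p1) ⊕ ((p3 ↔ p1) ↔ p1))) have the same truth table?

p1 | p2 | p3 | p4 || φ | ψ
T  | T  | T  | T  || T | F
T  | T  | T  | F  || F | T
T  | T  | F  | T  || F | T
T  | T  | F  | F  || T | F
T  | F  | T  | T  || F | T
T  | F  | T  | F  || T | F
T  | F  | F  | T  || T | F
T  | F  | F  | F  || F | T
F  | T  | T  | T  || T | F
F  | T  | T  | F  || F | T
F  | T  | F  | T  || F | T
F  | T  | F  | F  || T | F
F  | F  | T  | T  || T | F
F  | F  | T  | F  || F | T
F  | F  | F  | T  || F | T
F  | F  | F  | F  || T | F
The columns differ at p1=T, p2=T, p3=T, p4=T (φ=T, ψ=F), so they are not equivalent.

not equivalent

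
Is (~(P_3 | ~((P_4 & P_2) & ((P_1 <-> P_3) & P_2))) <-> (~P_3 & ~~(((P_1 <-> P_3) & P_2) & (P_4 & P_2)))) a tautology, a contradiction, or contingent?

P_1 | P_2 | P_3 | P_4 | (P_4 & P_2) | (P_1 <-> P_3) | ((P_1 <-> P_3) & P_2) | ~P_3 | φ
--- | --- | --- | --- | ----------- | ------------- | --------------------- | ---- | -
 T  |  T  |  T  |  T  |      T      |       T       |           T           |  F   | T
 T  |  T  |  T  |  F  |      F      |       T       |           T           |  F   | T
 T  |  T  |  F  |  T  |      T      |       F       |           F           |  T   | T
 T  |  T  |  F  |  F  |      F      |       F       |           F           |  T   | T
 T  |  F  |  T  |  T  |      F      |       T       |           F           |  F   | T
 T  |  F  |  T  |  F  |      F      |       T       |           F           |  F   | T
 T  |  F  |  F  |  T  |      F      |       F       |           F           |  T   | T
 T  |  F  |  F  |  F  |      F      |       F       |           F           |  T   | T
 F  |  T  |  T  |  T  |      T      |       F       |           F           |  F   | T
 F  |  T  |  T  |  F  |      F      |       F       |           F           |  F   | T
 F  |  T  |  F  |  T  |      T      |       T       |           T           |  T   | T
 F  |  T  |  F  |  F  |      F      |       T       |           T           |  T   | T
 F  |  F  |  T  |  T  |      F      |       F       |           F           |  F   | T
 F  |  F  |  T  |  F  |      F      |       F       |           F           |  F   | T
 F  |  F  |  F  |  T  |      F      |       T       |           F           |  T   | T
 F  |  F  |  F  |  F  |      F      |       T       |           F           |  T   | T
Every row is T, so the formula is a tautology.

tautology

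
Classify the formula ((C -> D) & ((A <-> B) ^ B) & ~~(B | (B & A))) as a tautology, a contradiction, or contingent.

  A   |   B   |   C   |   D   |   φ  
----- | ----- | ----- | ----- | -----
False | False | False | False | False
False | False | False |  True | False
False | False |  True | False | False
False | False |  True |  True | False
False |  True | False | False |  True
False |  True | False |  True |  True
False |  True |  True | False | False
False |  True |  True |  True |  True
 True | False | False | False | False
 True | False | False |  True | False
 True | False |  True | False | False
 True | False |  True |  True | False
 True |  True | False | False | False
 True |  True | False |  True | False
 True |  True |  True | False | False
 True |  True |  True |  True | False
3 of 16 rows are True, so the formula is contingent.

contingent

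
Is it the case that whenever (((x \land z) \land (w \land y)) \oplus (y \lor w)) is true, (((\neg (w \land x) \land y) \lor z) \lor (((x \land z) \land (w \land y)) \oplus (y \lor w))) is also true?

x | y | z | w || φ | ψ
1 | 1 | 1 | 1 || 0 | 1
1 | 1 | 1 | 0 || 1 | 1
1 | 1 | 0 | 1 || 1 | 1
1 | 1 | 0 | 0 || 1 | 1
1 | 0 | 1 | 1 || 1 | 1
1 | 0 | 1 | 0 || 0 | 1
1 | 0 | 0 | 1 || 1 | 1
1 | 0 | 0 | 0 || 0 | 0
0 | 1 | 1 | 1 || 1 | 1
0 | 1 | 1 | 0 || 1 | 1
0 | 1 | 0 | 1 || 1 | 1
0 | 1 | 0 | 0 || 1 | 1
0 | 0 | 1 | 1 || 1 | 1
0 | 0 | 1 | 0 || 0 | 1
0 | 0 | 0 | 1 || 1 | 1
0 | 0 | 0 | 0 || 0 | 0
In every row where φ is true, ψ is also true, so φ ⊨ ψ.

yes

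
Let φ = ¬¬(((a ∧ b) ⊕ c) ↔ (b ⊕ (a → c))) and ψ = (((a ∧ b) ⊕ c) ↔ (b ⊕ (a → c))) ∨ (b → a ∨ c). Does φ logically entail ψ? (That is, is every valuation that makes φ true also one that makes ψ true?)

yes

a  b  c  |  φ  ψ
1  1  1  |  1  1
1  1  0  |  1  1
1  0  1  |  1  1
1  0  0  |  1  1
0  1  1  |  0  1
0  1  0  |  1  1
0  0  1  |  1  1
0  0  0  |  0  1
In every row where φ is true, ψ is also true, so φ ⊨ ψ.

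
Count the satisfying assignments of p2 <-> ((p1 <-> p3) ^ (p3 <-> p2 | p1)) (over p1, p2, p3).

p1  p2  p3     (p1 <-> p3)  (p2 | p1)  (p3 <-> (p2 | p1))  φ
T   T   T           T           T              T           F
T   T   F           F           T              F           F
T   F   T           T           T              T           T
T   F   F           F           T              F           T
F   T   T           F           T              T           T
F   T   F           T           T              F           T
F   F   T           F           F              F           T
F   F   F           T           F              T           T
The formula is true on 6 of the 8 rows.

6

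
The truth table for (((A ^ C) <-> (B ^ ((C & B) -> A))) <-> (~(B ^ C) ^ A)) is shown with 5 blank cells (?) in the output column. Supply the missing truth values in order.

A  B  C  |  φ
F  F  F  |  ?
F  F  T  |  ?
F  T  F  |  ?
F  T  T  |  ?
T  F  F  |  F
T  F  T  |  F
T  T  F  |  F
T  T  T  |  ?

Row A=F, B=F, C=F: ((A ^ C) <-> (B ^ ((C & B) -> A))) = F, (~(B ^ C) ^ A) = T, so the formula = F.
Row A=F, B=F, C=T: ((A ^ C) <-> (B ^ ((C & B) -> A))) = T, (~(B ^ C) ^ A) = F, so the formula = F.
Row A=F, B=T, C=F: ((A ^ C) <-> (B ^ ((C & B) -> A))) = T, (~(B ^ C) ^ A) = F, so the formula = F.
Row A=F, B=T, C=T: ((A ^ C) <-> (B ^ ((C & B) -> A))) = T, (~(B ^ C) ^ A) = T, so the formula = T.
Row A=T, B=T, C=T: ((A ^ C) <-> (B ^ ((C & B) -> A))) = T, (~(B ^ C) ^ A) = F, so the formula = F.

F, F, F, T, F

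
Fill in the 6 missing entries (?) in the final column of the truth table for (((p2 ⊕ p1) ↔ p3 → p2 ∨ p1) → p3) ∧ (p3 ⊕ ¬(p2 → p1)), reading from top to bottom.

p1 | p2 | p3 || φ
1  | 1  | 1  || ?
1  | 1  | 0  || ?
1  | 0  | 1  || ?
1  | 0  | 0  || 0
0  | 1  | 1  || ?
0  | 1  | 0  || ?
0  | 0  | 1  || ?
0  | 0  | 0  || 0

1, 0, 1, 0, 0, 1

Row p1=1, p2=1, p3=1: (((p2 ⊕ p1) ↔ p3 → p2 ∨ p1) → p3) = 1, (p3 ⊕ ¬(p2 → p1)) = 1, so the formula = 1.
Row p1=1, p2=1, p3=0: (((p2 ⊕ p1) ↔ p3 → p2 ∨ p1) → p3) = 1, (p3 ⊕ ¬(p2 → p1)) = 0, so the formula = 0.
Row p1=1, p2=0, p3=1: (((p2 ⊕ p1) ↔ p3 → p2 ∨ p1) → p3) = 1, (p3 ⊕ ¬(p2 → p1)) = 1, so the formula = 1.
Row p1=0, p2=1, p3=1: (((p2 ⊕ p1) ↔ p3 → p2 ∨ p1) → p3) = 1, (p3 ⊕ ¬(p2 → p1)) = 0, so the formula = 0.
Row p1=0, p2=1, p3=0: (((p2 ⊕ p1) ↔ p3 → p2 ∨ p1) → p3) = 0, (p3 ⊕ ¬(p2 → p1)) = 1, so the formula = 0.
Row p1=0, p2=0, p3=1: (((p2 ⊕ p1) ↔ p3 → p2 ∨ p1) → p3) = 1, (p3 ⊕ ¬(p2 → p1)) = 1, so the formula = 1.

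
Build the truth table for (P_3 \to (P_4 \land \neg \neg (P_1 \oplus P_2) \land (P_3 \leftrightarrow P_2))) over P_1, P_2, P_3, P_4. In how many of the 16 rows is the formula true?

P_1 | P_2 | P_3 | P_4 || (P_1 \oplus P_2) | \neg (P_1 \oplus P_2) | \neg \neg (P_1 \oplus P_2) | (P_3 \leftrightarrow P_2) | φ
 T  |  T  |  T  |  T  ||        F         |           T           |             F              |             T             | F
 T  |  T  |  T  |  F  ||        F         |           T           |             F              |             T             | F
 T  |  T  |  F  |  T  ||        F         |           T           |             F              |             F             | T
 T  |  T  |  F  |  F  ||        F         |           T           |             F              |             F             | T
 T  |  F  |  T  |  T  ||        T         |           F           |             T              |             F             | F
 T  |  F  |  T  |  F  ||        T         |           F           |             T              |             F             | F
 T  |  F  |  F  |  T  ||        T         |           F           |             T              |             T             | T
 T  |  F  |  F  |  F  ||        T         |           F           |             T              |             T             | T
 F  |  T  |  T  |  T  ||        T         |           F           |             T              |             T             | T
 F  |  T  |  T  |  F  ||        T         |           F           |             T              |             T             | F
 F  |  T  |  F  |  T  ||        T         |           F           |             T              |             F             | T
 F  |  T  |  F  |  F  ||        T         |           F           |             T              |             F             | T
 F  |  F  |  T  |  T  ||        F         |           T           |             F              |             F             | F
 F  |  F  |  T  |  F  ||        F         |           T           |             F              |             F             | F
 F  |  F  |  F  |  T  ||        F         |           T           |             F              |             T             | T
 F  |  F  |  F  |  F  ||        F         |           T           |             F              |             T             | T
The formula is true on 9 of the 16 rows.

9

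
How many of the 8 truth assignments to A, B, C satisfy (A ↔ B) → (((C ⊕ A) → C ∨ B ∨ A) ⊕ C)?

A | B | C || φ
0 | 0 | 0 || 1
0 | 0 | 1 || 0
0 | 1 | 0 || 1
0 | 1 | 1 || 1
1 | 0 | 0 || 1
1 | 0 | 1 || 1
1 | 1 | 0 || 1
1 | 1 | 1 || 0
The formula is true on 6 of the 8 rows.

6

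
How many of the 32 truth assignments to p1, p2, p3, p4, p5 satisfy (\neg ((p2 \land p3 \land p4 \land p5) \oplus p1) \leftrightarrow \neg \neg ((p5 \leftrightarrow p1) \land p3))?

18

p1 | p2 | p3 | p4 | p5 | φ
-- | -- | -- | -- | -- | -
1  | 1  | 1  | 1  | 1  | 1
1  | 1  | 1  | 1  | 0  | 1
1  | 1  | 1  | 0  | 1  | 0
1  | 1  | 1  | 0  | 0  | 1
1  | 1  | 0  | 1  | 1  | 1
1  | 1  | 0  | 1  | 0  | 1
1  | 1  | 0  | 0  | 1  | 1
1  | 1  | 0  | 0  | 0  | 1
1  | 0  | 1  | 1  | 1  | 0
1  | 0  | 1  | 1  | 0  | 1
1  | 0  | 1  | 0  | 1  | 0
1  | 0  | 1  | 0  | 0  | 1
1  | 0  | 0  | 1  | 1  | 1
1  | 0  | 0  | 1  | 0  | 1
1  | 0  | 0  | 0  | 1  | 1
1  | 0  | 0  | 0  | 0  | 1
0  | 1  | 1  | 1  | 1  | 1
0  | 1  | 1  | 1  | 0  | 1
0  | 1  | 1  | 0  | 1  | 0
0  | 1  | 1  | 0  | 0  | 1
0  | 1  | 0  | 1  | 1  | 0
0  | 1  | 0  | 1  | 0  | 0
0  | 1  | 0  | 0  | 1  | 0
0  | 1  | 0  | 0  | 0  | 0
0  | 0  | 1  | 1  | 1  | 0
0  | 0  | 1  | 1  | 0  | 1
0  | 0  | 1  | 0  | 1  | 0
0  | 0  | 1  | 0  | 0  | 1
0  | 0  | 0  | 1  | 1  | 0
0  | 0  | 0  | 1  | 0  | 0
0  | 0  | 0  | 0  | 1  | 0
0  | 0  | 0  | 0  | 0  | 0
The formula is true on 18 of the 32 rows.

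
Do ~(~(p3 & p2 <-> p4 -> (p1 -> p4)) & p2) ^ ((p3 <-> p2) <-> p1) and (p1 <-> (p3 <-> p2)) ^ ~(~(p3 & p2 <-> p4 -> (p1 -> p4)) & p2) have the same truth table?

equivalent

p1 | p2 | p3 | p4 | φ | ψ
-- | -- | -- | -- | - | -
1  | 1  | 1  | 1  | 0 | 0
1  | 1  | 1  | 0  | 0 | 0
1  | 1  | 0  | 1  | 0 | 0
1  | 1  | 0  | 0  | 0 | 0
1  | 0  | 1  | 1  | 1 | 1
1  | 0  | 1  | 0  | 1 | 1
1  | 0  | 0  | 1  | 0 | 0
1  | 0  | 0  | 0  | 0 | 0
0  | 1  | 1  | 1  | 1 | 1
0  | 1  | 1  | 0  | 1 | 1
0  | 1  | 0  | 1  | 1 | 1
0  | 1  | 0  | 0  | 1 | 1
0  | 0  | 1  | 1  | 0 | 0
0  | 0  | 1  | 0  | 0 | 0
0  | 0  | 0  | 1  | 1 | 1
0  | 0  | 0  | 0  | 1 | 1
The columns for φ and ψ agree on every row, so they are logically equivalent.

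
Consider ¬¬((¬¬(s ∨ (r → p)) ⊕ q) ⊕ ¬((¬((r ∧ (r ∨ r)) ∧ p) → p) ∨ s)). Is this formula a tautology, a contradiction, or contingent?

contingent

p | q | r | s | (r → p) | (s ∨ (r → p)) | ¬(s ∨ (r → p)) | ¬¬(s ∨ (r → p)) | (¬¬(s ∨ (r → p)) ⊕ q) | (r ∨ r) | (r ∧ (r ∨ r)) | ((r ∧ (r ∨ r)) ∧ p) | ¬((r ∧ (r ∨ r)) ∧ p) | (¬((r ∧ (r ∨ r)) ∧ p) → p) | φ
- | - | - | - | ------- | ------------- | -------------- | --------------- | --------------------- | ------- | ------------- | ------------------- | -------------------- | -------------------------- | -
0 | 0 | 0 | 0 |    1    |       1       |       0        |        1        |           1           |    0    |       0       |          0          |          1           |             0              | 0
0 | 0 | 0 | 1 |    1    |       1       |       0        |        1        |           1           |    0    |       0       |          0          |          1           |             0              | 1
0 | 0 | 1 | 0 |    0    |       0       |       1        |        0        |           0           |    1    |       1       |          0          |          1           |             0              | 1
0 | 0 | 1 | 1 |    0    |       1       |       0        |        1        |           1           |    1    |       1       |          0          |          1           |             0              | 1
0 | 1 | 0 | 0 |    1    |       1       |       0        |        1        |           0           |    0    |       0       |          0          |          1           |             0              | 1
0 | 1 | 0 | 1 |    1    |       1       |       0        |        1        |           0           |    0    |       0       |          0          |          1           |             0              | 0
0 | 1 | 1 | 0 |    0    |       0       |       1        |        0        |           1           |    1    |       1       |          0          |          1           |             0              | 0
0 | 1 | 1 | 1 |    0    |       1       |       0        |        1        |           0           |    1    |       1       |          0          |          1           |             0              | 0
1 | 0 | 0 | 0 |    1    |       1       |       0        |        1        |           1           |    0    |       0       |          0          |          1           |             1              | 1
1 | 0 | 0 | 1 |    1    |       1       |       0        |        1        |           1           |    0    |       0       |          0          |          1           |             1              | 1
1 | 0 | 1 | 0 |    1    |       1       |       0        |        1        |           1           |    1    |       1       |          1          |          0           |             1              | 1
1 | 0 | 1 | 1 |    1    |       1       |       0        |        1        |           1           |    1    |       1       |          1          |          0           |             1              | 1
1 | 1 | 0 | 0 |    1    |       1       |       0        |        1        |           0           |    0    |       0       |          0          |          1           |             1              | 0
1 | 1 | 0 | 1 |    1    |       1       |       0        |        1        |           0           |    0    |       0       |          0          |          1           |             1              | 0
1 | 1 | 1 | 0 |    1    |       1       |       0        |        1        |           0           |    1    |       1       |          1          |          0           |             1              | 0
1 | 1 | 1 | 1 |    1    |       1       |       0        |        1        |           0           |    1    |       1       |          1          |          0           |             1              | 0
8 of 16 rows are 1, so the formula is contingent.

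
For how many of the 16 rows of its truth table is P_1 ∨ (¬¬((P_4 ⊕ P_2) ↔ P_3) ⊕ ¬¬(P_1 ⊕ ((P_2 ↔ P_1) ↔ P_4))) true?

 P_1  |  P_2  |  P_3  |  P_4  | (P_4 ⊕ P_2) | ((P_4 ⊕ P_2) ↔ P_3) | ¬((P_4 ⊕ P_2) ↔ P_3) | ¬¬((P_4 ⊕ P_2) ↔ P_3) | (P_2 ↔ P_1) | ((P_2 ↔ P_1) ↔ P_4) | (P_1 ⊕ ((P_2 ↔ P_1) ↔ P_4)) | ¬(P_1 ⊕ ((P_2 ↔ P_1) ↔ P_4)) |   φ  
----- | ----- | ----- | ----- | ----------- | ------------------- | -------------------- | --------------------- | ----------- | ------------------- | --------------------------- | ---------------------------- | -----
False | False | False | False |    False    |         True        |        False         |          True         |     True    |        False        |            False            |             True             |  True
False | False | False |  True |     True    |        False        |         True         |         False         |     True    |         True        |             True            |            False             |  True
False | False |  True | False |    False    |        False        |         True         |         False         |     True    |        False        |            False            |             True             | False
False | False |  True |  True |     True    |         True        |        False         |          True         |     True    |         True        |             True            |            False             | False
False |  True | False | False |     True    |        False        |         True         |         False         |    False    |         True        |             True            |            False             |  True
False |  True | False |  True |    False    |         True        |        False         |          True         |    False    |        False        |            False            |             True             |  True
False |  True |  True | False |     True    |         True        |        False         |          True         |    False    |         True        |             True            |            False             | False
False |  True |  True |  True |    False    |        False        |         True         |         False         |    False    |        False        |            False            |             True             | False
 True | False | False | False |    False    |         True        |        False         |          True         |    False    |         True        |            False            |             True             |  True
 True | False | False |  True |     True    |        False        |         True         |         False         |    False    |        False        |             True            |            False             |  True
 True | False |  True | False |    False    |        False        |         True         |         False         |    False    |         True        |            False            |             True             |  True
 True | False |  True |  True |     True    |         True        |        False         |          True         |    False    |        False        |             True            |            False             |  True
 True |  True | False | False |     True    |        False        |         True         |         False         |     True    |        False        |             True            |            False             |  True
 True |  True | False |  True |    False    |         True        |        False         |          True         |     True    |         True        |            False            |             True             |  True
 True |  True |  True | False |     True    |         True        |        False         |          True         |     True    |        False        |             True            |            False             |  True
 True |  True |  True |  True |    False    |        False        |         True         |         False         |     True    |         True        |            False            |             True             |  True
The formula is true on 12 of the 16 rows.

12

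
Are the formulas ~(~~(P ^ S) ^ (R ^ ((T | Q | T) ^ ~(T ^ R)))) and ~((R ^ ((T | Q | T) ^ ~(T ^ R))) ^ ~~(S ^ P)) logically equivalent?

equivalent

  P      Q      R      S      T    |    φ      ψ  
 True   True   True   True   True  |  False  False
 True   True   True   True  False  |   True   True
 True   True   True  False   True  |   True   True
 True   True   True  False  False  |  False  False
 True   True  False   True   True  |  False  False
 True   True  False   True  False  |   True   True
 True   True  False  False   True  |   True   True
 True   True  False  False  False  |  False  False
 True  False   True   True   True  |  False  False
 True  False   True   True  False  |  False  False
 True  False   True  False   True  |   True   True
 True  False   True  False  False  |   True   True
 True  False  False   True   True  |  False  False
 True  False  False   True  False  |  False  False
 True  False  False  False   True  |   True   True
 True  False  False  False  False  |   True   True
False   True   True   True   True  |   True   True
False   True   True   True  False  |  False  False
False   True   True  False   True  |  False  False
False   True   True  False  False  |   True   True
False   True  False   True   True  |   True   True
False   True  False   True  False  |  False  False
False   True  False  False   True  |  False  False
False   True  False  False  False  |   True   True
False  False   True   True   True  |   True   True
False  False   True   True  False  |   True   True
False  False   True  False   True  |  False  False
False  False   True  False  False  |  False  False
False  False  False   True   True  |   True   True
False  False  False   True  False  |   True   True
False  False  False  False   True  |  False  False
False  False  False  False  False  |  False  False
The columns for φ and ψ agree on every row, so they are logically equivalent.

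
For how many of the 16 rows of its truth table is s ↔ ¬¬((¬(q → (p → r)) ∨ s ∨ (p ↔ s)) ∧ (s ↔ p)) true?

p | q | r | s || φ
1 | 1 | 1 | 1 || 1
1 | 1 | 1 | 0 || 1
1 | 1 | 0 | 1 || 1
1 | 1 | 0 | 0 || 1
1 | 0 | 1 | 1 || 1
1 | 0 | 1 | 0 || 1
1 | 0 | 0 | 1 || 1
1 | 0 | 0 | 0 || 1
0 | 1 | 1 | 1 || 0
0 | 1 | 1 | 0 || 0
0 | 1 | 0 | 1 || 0
0 | 1 | 0 | 0 || 0
0 | 0 | 1 | 1 || 0
0 | 0 | 1 | 0 || 0
0 | 0 | 0 | 1 || 0
0 | 0 | 0 | 0 || 0
The formula is true on 8 of the 16 rows.

8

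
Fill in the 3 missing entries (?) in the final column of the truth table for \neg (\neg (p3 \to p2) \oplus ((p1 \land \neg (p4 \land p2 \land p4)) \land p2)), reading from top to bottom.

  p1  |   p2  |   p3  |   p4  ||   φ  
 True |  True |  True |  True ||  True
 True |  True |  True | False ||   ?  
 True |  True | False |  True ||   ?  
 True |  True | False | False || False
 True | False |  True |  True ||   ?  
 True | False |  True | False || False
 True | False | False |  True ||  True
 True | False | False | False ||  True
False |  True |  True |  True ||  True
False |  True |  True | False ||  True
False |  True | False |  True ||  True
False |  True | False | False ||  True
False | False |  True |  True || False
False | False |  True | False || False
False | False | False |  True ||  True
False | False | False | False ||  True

False, True, False

Row p1=True, p2=True, p3=True, p4=False: \neg (p3 \to p2) = False, ((p1 \land \neg (p4 \land p2 \land p4)) \land p2) = True, (\neg (p3 \to p2) \oplus ((p1 \land \neg (p4 \land p2 \land p4)) \land p2)) = True, so the formula = False.
Row p1=True, p2=True, p3=False, p4=True: \neg (p3 \to p2) = False, ((p1 \land \neg (p4 \land p2 \land p4)) \land p2) = False, (\neg (p3 \to p2) \oplus ((p1 \land \neg (p4 \land p2 \land p4)) \land p2)) = False, so the formula = True.
Row p1=True, p2=False, p3=True, p4=True: \neg (p3 \to p2) = True, ((p1 \land \neg (p4 \land p2 \land p4)) \land p2) = False, (\neg (p3 \to p2) \oplus ((p1 \land \neg (p4 \land p2 \land p4)) \land p2)) = True, so the formula = False.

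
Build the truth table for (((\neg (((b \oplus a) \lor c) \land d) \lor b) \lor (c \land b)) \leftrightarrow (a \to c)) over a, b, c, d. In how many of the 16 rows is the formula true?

11

a | b | c | d | (b \oplus a) | ((b \oplus a) \lor c) | (c \land b) | (a \to c) | φ
- | - | - | - | ------------ | --------------------- | ----------- | --------- | -
T | T | T | T |      F       |           T           |      T      |     T     | T
T | T | T | F |      F       |           T           |      T      |     T     | T
T | T | F | T |      F       |           F           |      F      |     F     | F
T | T | F | F |      F       |           F           |      F      |     F     | F
T | F | T | T |      T       |           T           |      F      |     T     | F
T | F | T | F |      T       |           T           |      F      |     T     | T
T | F | F | T |      T       |           T           |      F      |     F     | T
T | F | F | F |      T       |           T           |      F      |     F     | F
F | T | T | T |      T       |           T           |      T      |     T     | T
F | T | T | F |      T       |           T           |      T      |     T     | T
F | T | F | T |      T       |           T           |      F      |     T     | T
F | T | F | F |      T       |           T           |      F      |     T     | T
F | F | T | T |      F       |           T           |      F      |     T     | F
F | F | T | F |      F       |           T           |      F      |     T     | T
F | F | F | T |      F       |           F           |      F      |     T     | T
F | F | F | F |      F       |           F           |      F      |     T     | T
The formula is true on 11 of the 16 rows.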